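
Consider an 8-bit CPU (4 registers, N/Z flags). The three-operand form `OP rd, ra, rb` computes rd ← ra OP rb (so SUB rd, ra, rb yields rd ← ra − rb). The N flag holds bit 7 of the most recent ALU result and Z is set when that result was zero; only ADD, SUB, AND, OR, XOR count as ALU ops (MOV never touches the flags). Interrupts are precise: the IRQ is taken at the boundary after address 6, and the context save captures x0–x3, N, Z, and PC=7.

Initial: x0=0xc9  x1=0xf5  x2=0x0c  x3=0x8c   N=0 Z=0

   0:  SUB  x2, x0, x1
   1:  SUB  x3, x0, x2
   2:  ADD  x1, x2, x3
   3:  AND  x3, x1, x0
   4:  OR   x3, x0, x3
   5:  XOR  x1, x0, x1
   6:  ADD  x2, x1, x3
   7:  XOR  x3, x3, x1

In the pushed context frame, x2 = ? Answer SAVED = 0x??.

after  0: x0=0xc9 x1=0xf5 x2=0xd4 x3=0x8c  N=1 Z=0
after  1: x0=0xc9 x1=0xf5 x2=0xd4 x3=0xf5  N=1 Z=0
after  2: x0=0xc9 x1=0xc9 x2=0xd4 x3=0xf5  N=1 Z=0
after  3: x0=0xc9 x1=0xc9 x2=0xd4 x3=0xc9  N=1 Z=0
after  4: x0=0xc9 x1=0xc9 x2=0xd4 x3=0xc9  N=1 Z=0
after  5: x0=0xc9 x1=0x00 x2=0xd4 x3=0xc9  N=0 Z=1
after  6: x0=0xc9 x1=0x00 x2=0xc9 x3=0xc9  N=1 Z=0
-- IRQ taken; context saved, return-PC = 7 --

SAVED = 0xc9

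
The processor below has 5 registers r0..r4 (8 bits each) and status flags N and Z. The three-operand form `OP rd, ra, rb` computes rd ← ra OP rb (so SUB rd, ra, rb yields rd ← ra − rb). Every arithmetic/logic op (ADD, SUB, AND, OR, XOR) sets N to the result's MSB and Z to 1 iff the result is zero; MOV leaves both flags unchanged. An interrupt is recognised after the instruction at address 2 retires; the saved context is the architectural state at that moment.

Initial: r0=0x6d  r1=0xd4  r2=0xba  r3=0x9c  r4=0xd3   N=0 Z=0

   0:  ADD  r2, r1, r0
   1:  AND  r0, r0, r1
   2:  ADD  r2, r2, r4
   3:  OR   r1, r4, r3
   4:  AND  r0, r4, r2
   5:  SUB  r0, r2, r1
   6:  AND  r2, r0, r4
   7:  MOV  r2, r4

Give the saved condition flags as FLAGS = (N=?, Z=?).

FLAGS = (N=0, Z=0)

after  0: r0=0x6d r1=0xd4 r2=0x41 r3=0x9c r4=0xd3  N=0 Z=0
after  1: r0=0x44 r1=0xd4 r2=0x41 r3=0x9c r4=0xd3  N=0 Z=0
after  2: r0=0x44 r1=0xd4 r2=0x14 r3=0x9c r4=0xd3  N=0 Z=0
-- IRQ taken; context saved, return-PC = 3 --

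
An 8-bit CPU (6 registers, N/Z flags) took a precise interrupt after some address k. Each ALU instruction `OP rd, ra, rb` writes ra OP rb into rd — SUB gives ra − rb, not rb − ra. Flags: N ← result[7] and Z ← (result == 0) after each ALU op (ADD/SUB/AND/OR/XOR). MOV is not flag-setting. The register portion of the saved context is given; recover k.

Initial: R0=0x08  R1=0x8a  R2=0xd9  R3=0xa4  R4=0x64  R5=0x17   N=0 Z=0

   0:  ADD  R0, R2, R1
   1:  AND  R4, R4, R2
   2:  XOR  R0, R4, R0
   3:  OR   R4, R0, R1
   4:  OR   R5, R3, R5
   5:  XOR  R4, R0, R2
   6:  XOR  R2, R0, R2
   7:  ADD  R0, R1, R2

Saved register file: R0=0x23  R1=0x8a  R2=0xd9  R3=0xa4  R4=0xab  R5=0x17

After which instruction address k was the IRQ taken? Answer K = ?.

after  0: R0=0x63 R1=0x8a R2=0xd9 R3=0xa4 R4=0x64 R5=0x17  N=0 Z=0
after  1: R0=0x63 R1=0x8a R2=0xd9 R3=0xa4 R4=0x40 R5=0x17  N=0 Z=0
after  2: R0=0x23 R1=0x8a R2=0xd9 R3=0xa4 R4=0x40 R5=0x17  N=0 Z=0
after  3: R0=0x23 R1=0x8a R2=0xd9 R3=0xa4 R4=0xab R5=0x17  N=1 Z=0
-- IRQ taken; context saved, return-PC = 4 --

K = 3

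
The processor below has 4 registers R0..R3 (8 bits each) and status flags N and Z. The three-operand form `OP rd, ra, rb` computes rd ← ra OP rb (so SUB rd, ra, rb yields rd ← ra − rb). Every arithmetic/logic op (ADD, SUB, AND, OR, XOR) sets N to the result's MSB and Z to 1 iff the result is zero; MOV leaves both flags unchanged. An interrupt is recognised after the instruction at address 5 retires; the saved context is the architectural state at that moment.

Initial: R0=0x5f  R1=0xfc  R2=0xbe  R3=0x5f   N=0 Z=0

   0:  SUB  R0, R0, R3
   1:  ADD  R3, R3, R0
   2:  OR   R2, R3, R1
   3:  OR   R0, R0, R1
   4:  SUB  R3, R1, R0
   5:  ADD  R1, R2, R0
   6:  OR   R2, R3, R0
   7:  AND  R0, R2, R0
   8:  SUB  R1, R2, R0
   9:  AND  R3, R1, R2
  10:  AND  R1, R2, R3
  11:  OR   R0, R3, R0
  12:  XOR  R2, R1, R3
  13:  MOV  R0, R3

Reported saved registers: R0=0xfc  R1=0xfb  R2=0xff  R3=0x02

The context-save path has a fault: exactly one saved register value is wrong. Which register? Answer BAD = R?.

after  0: R0=0x00 R1=0xfc R2=0xbe R3=0x5f  N=0 Z=1
after  1: R0=0x00 R1=0xfc R2=0xbe R3=0x5f  N=0 Z=0
after  2: R0=0x00 R1=0xfc R2=0xff R3=0x5f  N=1 Z=0
after  3: R0=0xfc R1=0xfc R2=0xff R3=0x5f  N=1 Z=0
after  4: R0=0xfc R1=0xfc R2=0xff R3=0x00  N=0 Z=1
after  5: R0=0xfc R1=0xfb R2=0xff R3=0x00  N=1 Z=0
-- IRQ taken; context saved, return-PC = 6 --
mismatch: R3: reported 0x02 vs actual 0x00

BAD = R3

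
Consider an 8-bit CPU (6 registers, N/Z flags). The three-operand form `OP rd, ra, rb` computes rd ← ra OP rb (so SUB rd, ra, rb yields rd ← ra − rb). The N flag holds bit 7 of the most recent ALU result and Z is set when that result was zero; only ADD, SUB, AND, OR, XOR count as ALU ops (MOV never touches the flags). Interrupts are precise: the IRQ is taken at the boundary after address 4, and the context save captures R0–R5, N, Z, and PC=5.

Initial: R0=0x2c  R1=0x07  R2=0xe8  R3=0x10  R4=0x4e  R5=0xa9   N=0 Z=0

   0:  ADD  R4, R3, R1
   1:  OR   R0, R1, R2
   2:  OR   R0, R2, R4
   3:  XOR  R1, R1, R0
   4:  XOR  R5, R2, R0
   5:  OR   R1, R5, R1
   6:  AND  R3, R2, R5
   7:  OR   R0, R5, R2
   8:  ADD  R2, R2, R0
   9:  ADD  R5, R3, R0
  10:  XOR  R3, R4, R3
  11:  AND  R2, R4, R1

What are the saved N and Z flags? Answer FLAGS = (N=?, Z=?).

FLAGS = (N=0, Z=0)

after  0: R0=0x2c R1=0x07 R2=0xe8 R3=0x10 R4=0x17 R5=0xa9  N=0 Z=0
after  1: R0=0xef R1=0x07 R2=0xe8 R3=0x10 R4=0x17 R5=0xa9  N=1 Z=0
after  2: R0=0xff R1=0x07 R2=0xe8 R3=0x10 R4=0x17 R5=0xa9  N=1 Z=0
after  3: R0=0xff R1=0xf8 R2=0xe8 R3=0x10 R4=0x17 R5=0xa9  N=1 Z=0
after  4: R0=0xff R1=0xf8 R2=0xe8 R3=0x10 R4=0x17 R5=0x17  N=0 Z=0
-- IRQ taken; context saved, return-PC = 5 --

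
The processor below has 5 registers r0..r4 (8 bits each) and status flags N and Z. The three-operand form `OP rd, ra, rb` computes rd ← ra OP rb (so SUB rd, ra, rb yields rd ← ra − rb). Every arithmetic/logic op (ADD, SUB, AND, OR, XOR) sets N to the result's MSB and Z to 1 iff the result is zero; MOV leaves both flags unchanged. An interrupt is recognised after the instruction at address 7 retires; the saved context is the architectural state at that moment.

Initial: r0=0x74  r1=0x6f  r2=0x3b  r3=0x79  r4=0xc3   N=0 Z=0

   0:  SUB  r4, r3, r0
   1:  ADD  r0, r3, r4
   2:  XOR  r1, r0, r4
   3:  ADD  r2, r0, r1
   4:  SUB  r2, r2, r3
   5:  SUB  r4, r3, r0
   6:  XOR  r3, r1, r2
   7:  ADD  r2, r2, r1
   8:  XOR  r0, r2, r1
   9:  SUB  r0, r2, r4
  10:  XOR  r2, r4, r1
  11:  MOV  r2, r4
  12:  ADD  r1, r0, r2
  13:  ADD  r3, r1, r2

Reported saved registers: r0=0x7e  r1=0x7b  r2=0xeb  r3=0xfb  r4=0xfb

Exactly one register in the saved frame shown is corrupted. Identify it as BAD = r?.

BAD = r2

after  0: r0=0x74 r1=0x6f r2=0x3b r3=0x79 r4=0x05  N=0 Z=0
after  1: r0=0x7e r1=0x6f r2=0x3b r3=0x79 r4=0x05  N=0 Z=0
after  2: r0=0x7e r1=0x7b r2=0x3b r3=0x79 r4=0x05  N=0 Z=0
after  3: r0=0x7e r1=0x7b r2=0xf9 r3=0x79 r4=0x05  N=1 Z=0
after  4: r0=0x7e r1=0x7b r2=0x80 r3=0x79 r4=0x05  N=1 Z=0
after  5: r0=0x7e r1=0x7b r2=0x80 r3=0x79 r4=0xfb  N=1 Z=0
after  6: r0=0x7e r1=0x7b r2=0x80 r3=0xfb r4=0xfb  N=1 Z=0
after  7: r0=0x7e r1=0x7b r2=0xfb r3=0xfb r4=0xfb  N=1 Z=0
-- IRQ taken; context saved, return-PC = 8 --
mismatch: r2: reported 0xeb vs actual 0xfb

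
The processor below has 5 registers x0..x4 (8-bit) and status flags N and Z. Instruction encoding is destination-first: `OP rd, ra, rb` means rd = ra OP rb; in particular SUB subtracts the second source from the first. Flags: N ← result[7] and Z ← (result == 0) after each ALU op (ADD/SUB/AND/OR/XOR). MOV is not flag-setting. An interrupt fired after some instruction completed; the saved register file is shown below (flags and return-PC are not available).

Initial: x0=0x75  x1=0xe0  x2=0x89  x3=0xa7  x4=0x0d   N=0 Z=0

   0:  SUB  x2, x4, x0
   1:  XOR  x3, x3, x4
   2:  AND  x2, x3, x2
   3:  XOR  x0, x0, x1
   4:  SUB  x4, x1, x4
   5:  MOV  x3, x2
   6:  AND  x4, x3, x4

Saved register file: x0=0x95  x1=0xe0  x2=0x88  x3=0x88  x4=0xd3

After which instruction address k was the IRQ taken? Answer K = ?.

after  0: x0=0x75 x1=0xe0 x2=0x98 x3=0xa7 x4=0x0d  N=1 Z=0
after  1: x0=0x75 x1=0xe0 x2=0x98 x3=0xaa x4=0x0d  N=1 Z=0
after  2: x0=0x75 x1=0xe0 x2=0x88 x3=0xaa x4=0x0d  N=1 Z=0
after  3: x0=0x95 x1=0xe0 x2=0x88 x3=0xaa x4=0x0d  N=1 Z=0
after  4: x0=0x95 x1=0xe0 x2=0x88 x3=0xaa x4=0xd3  N=1 Z=0
after  5: x0=0x95 x1=0xe0 x2=0x88 x3=0x88 x4=0xd3  N=1 Z=0
-- IRQ taken; context saved, return-PC = 6 --

K = 5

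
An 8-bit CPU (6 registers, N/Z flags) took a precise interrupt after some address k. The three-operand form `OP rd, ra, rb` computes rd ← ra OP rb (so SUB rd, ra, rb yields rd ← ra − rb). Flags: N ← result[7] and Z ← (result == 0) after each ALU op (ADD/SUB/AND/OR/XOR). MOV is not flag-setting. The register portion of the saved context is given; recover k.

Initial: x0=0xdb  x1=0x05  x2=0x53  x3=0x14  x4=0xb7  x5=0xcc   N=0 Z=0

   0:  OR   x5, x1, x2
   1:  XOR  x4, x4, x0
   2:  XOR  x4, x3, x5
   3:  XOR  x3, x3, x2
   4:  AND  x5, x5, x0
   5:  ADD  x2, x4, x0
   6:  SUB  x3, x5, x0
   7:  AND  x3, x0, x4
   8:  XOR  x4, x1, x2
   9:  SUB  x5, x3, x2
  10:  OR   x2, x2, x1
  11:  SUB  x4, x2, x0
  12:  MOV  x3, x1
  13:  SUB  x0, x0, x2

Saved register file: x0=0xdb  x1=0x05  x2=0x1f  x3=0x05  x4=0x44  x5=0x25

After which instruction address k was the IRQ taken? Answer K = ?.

after  0: x0=0xdb x1=0x05 x2=0x53 x3=0x14 x4=0xb7 x5=0x57  N=0 Z=0
after  1: x0=0xdb x1=0x05 x2=0x53 x3=0x14 x4=0x6c x5=0x57  N=0 Z=0
after  2: x0=0xdb x1=0x05 x2=0x53 x3=0x14 x4=0x43 x5=0x57  N=0 Z=0
after  3: x0=0xdb x1=0x05 x2=0x53 x3=0x47 x4=0x43 x5=0x57  N=0 Z=0
after  4: x0=0xdb x1=0x05 x2=0x53 x3=0x47 x4=0x43 x5=0x53  N=0 Z=0
after  5: x0=0xdb x1=0x05 x2=0x1e x3=0x47 x4=0x43 x5=0x53  N=0 Z=0
after  6: x0=0xdb x1=0x05 x2=0x1e x3=0x78 x4=0x43 x5=0x53  N=0 Z=0
after  7: x0=0xdb x1=0x05 x2=0x1e x3=0x43 x4=0x43 x5=0x53  N=0 Z=0
after  8: x0=0xdb x1=0x05 x2=0x1e x3=0x43 x4=0x1b x5=0x53  N=0 Z=0
after  9: x0=0xdb x1=0x05 x2=0x1e x3=0x43 x4=0x1b x5=0x25  N=0 Z=0
after 10: x0=0xdb x1=0x05 x2=0x1f x3=0x43 x4=0x1b x5=0x25  N=0 Z=0
after 11: x0=0xdb x1=0x05 x2=0x1f x3=0x43 x4=0x44 x5=0x25  N=0 Z=0
after 12: x0=0xdb x1=0x05 x2=0x1f x3=0x05 x4=0x44 x5=0x25  N=0 Z=0
-- IRQ taken; context saved, return-PC = 13 --

K = 12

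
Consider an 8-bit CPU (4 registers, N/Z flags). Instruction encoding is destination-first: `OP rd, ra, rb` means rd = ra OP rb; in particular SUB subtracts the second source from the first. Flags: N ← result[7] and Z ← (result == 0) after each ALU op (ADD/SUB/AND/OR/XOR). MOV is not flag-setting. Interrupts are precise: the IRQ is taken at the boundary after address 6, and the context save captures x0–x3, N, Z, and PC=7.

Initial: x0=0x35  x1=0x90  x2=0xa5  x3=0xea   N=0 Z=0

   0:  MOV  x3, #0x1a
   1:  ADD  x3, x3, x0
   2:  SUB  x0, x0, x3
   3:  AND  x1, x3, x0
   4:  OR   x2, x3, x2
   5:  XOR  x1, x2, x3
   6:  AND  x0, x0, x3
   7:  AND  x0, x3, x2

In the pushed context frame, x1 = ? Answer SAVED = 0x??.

SAVED = 0xa0

after  0: x0=0x35 x1=0x90 x2=0xa5 x3=0x1a  N=0 Z=0
after  1: x0=0x35 x1=0x90 x2=0xa5 x3=0x4f  N=0 Z=0
after  2: x0=0xe6 x1=0x90 x2=0xa5 x3=0x4f  N=1 Z=0
after  3: x0=0xe6 x1=0x46 x2=0xa5 x3=0x4f  N=0 Z=0
after  4: x0=0xe6 x1=0x46 x2=0xef x3=0x4f  N=1 Z=0
after  5: x0=0xe6 x1=0xa0 x2=0xef x3=0x4f  N=1 Z=0
after  6: x0=0x46 x1=0xa0 x2=0xef x3=0x4f  N=0 Z=0
-- IRQ taken; context saved, return-PC = 7 --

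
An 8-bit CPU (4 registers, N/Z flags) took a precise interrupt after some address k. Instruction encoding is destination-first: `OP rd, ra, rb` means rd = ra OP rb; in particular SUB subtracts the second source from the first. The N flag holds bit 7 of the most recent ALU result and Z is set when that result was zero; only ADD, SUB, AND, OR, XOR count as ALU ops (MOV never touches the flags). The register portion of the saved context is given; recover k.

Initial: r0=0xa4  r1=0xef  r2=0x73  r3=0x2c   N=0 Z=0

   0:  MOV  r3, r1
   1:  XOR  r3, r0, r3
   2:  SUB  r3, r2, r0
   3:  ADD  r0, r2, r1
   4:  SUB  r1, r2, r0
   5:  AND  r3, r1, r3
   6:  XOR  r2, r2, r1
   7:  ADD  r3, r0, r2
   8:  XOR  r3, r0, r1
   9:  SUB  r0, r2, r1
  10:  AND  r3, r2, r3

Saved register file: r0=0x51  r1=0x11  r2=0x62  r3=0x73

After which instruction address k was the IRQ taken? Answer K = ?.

after  0: r0=0xa4 r1=0xef r2=0x73 r3=0xef  N=0 Z=0
after  1: r0=0xa4 r1=0xef r2=0x73 r3=0x4b  N=0 Z=0
after  2: r0=0xa4 r1=0xef r2=0x73 r3=0xcf  N=1 Z=0
after  3: r0=0x62 r1=0xef r2=0x73 r3=0xcf  N=0 Z=0
after  4: r0=0x62 r1=0x11 r2=0x73 r3=0xcf  N=0 Z=0
after  5: r0=0x62 r1=0x11 r2=0x73 r3=0x01  N=0 Z=0
after  6: r0=0x62 r1=0x11 r2=0x62 r3=0x01  N=0 Z=0
after  7: r0=0x62 r1=0x11 r2=0x62 r3=0xc4  N=1 Z=0
after  8: r0=0x62 r1=0x11 r2=0x62 r3=0x73  N=0 Z=0
after  9: r0=0x51 r1=0x11 r2=0x62 r3=0x73  N=0 Z=0
-- IRQ taken; context saved, return-PC = 10 --

K = 9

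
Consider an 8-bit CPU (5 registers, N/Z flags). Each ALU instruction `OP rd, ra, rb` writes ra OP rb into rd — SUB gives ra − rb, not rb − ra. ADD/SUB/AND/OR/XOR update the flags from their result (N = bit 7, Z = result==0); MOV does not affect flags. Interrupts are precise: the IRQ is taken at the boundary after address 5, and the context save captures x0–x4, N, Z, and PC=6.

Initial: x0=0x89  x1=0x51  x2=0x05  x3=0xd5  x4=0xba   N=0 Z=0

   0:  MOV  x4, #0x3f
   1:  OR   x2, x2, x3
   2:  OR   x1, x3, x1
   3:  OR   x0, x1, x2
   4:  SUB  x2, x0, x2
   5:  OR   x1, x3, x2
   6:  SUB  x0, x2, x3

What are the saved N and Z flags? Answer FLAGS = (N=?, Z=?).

after  0: x0=0x89 x1=0x51 x2=0x05 x3=0xd5 x4=0x3f  N=0 Z=0
after  1: x0=0x89 x1=0x51 x2=0xd5 x3=0xd5 x4=0x3f  N=1 Z=0
after  2: x0=0x89 x1=0xd5 x2=0xd5 x3=0xd5 x4=0x3f  N=1 Z=0
after  3: x0=0xd5 x1=0xd5 x2=0xd5 x3=0xd5 x4=0x3f  N=1 Z=0
after  4: x0=0xd5 x1=0xd5 x2=0x00 x3=0xd5 x4=0x3f  N=0 Z=1
after  5: x0=0xd5 x1=0xd5 x2=0x00 x3=0xd5 x4=0x3f  N=1 Z=0
-- IRQ taken; context saved, return-PC = 6 --

FLAGS = (N=1, Z=0)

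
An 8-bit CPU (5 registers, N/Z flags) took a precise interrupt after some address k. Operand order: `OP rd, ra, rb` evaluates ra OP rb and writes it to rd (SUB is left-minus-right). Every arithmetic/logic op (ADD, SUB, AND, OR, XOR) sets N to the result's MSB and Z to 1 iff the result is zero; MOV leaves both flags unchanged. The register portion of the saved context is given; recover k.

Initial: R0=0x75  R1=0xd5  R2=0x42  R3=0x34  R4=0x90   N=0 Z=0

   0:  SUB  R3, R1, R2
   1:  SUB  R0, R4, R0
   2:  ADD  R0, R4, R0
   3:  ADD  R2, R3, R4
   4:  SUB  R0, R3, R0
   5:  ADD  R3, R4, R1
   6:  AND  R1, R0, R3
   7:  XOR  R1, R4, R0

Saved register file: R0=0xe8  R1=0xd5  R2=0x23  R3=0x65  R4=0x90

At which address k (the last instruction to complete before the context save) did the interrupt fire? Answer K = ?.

after  0: R0=0x75 R1=0xd5 R2=0x42 R3=0x93 R4=0x90  N=1 Z=0
after  1: R0=0x1b R1=0xd5 R2=0x42 R3=0x93 R4=0x90  N=0 Z=0
after  2: R0=0xab R1=0xd5 R2=0x42 R3=0x93 R4=0x90  N=1 Z=0
after  3: R0=0xab R1=0xd5 R2=0x23 R3=0x93 R4=0x90  N=0 Z=0
after  4: R0=0xe8 R1=0xd5 R2=0x23 R3=0x93 R4=0x90  N=1 Z=0
after  5: R0=0xe8 R1=0xd5 R2=0x23 R3=0x65 R4=0x90  N=0 Z=0
-- IRQ taken; context saved, return-PC = 6 --

K = 5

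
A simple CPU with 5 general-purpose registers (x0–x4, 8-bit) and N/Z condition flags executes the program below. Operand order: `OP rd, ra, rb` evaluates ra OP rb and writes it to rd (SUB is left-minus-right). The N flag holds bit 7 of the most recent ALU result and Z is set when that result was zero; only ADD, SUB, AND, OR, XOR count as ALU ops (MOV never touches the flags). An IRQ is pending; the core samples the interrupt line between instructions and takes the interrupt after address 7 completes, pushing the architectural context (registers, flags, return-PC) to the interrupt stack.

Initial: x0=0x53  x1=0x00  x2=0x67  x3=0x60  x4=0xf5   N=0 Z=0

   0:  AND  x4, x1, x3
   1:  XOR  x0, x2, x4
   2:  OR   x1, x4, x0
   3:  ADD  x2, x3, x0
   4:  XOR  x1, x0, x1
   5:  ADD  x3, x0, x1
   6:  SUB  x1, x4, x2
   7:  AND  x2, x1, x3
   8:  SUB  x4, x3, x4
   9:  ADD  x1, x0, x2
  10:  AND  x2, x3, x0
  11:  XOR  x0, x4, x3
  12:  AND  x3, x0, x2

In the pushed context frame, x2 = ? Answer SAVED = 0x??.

SAVED = 0x21

after  0: x0=0x53 x1=0x00 x2=0x67 x3=0x60 x4=0x00  N=0 Z=1
after  1: x0=0x67 x1=0x00 x2=0x67 x3=0x60 x4=0x00  N=0 Z=0
after  2: x0=0x67 x1=0x67 x2=0x67 x3=0x60 x4=0x00  N=0 Z=0
after  3: x0=0x67 x1=0x67 x2=0xc7 x3=0x60 x4=0x00  N=1 Z=0
after  4: x0=0x67 x1=0x00 x2=0xc7 x3=0x60 x4=0x00  N=0 Z=1
after  5: x0=0x67 x1=0x00 x2=0xc7 x3=0x67 x4=0x00  N=0 Z=0
after  6: x0=0x67 x1=0x39 x2=0xc7 x3=0x67 x4=0x00  N=0 Z=0
after  7: x0=0x67 x1=0x39 x2=0x21 x3=0x67 x4=0x00  N=0 Z=0
-- IRQ taken; context saved, return-PC = 8 --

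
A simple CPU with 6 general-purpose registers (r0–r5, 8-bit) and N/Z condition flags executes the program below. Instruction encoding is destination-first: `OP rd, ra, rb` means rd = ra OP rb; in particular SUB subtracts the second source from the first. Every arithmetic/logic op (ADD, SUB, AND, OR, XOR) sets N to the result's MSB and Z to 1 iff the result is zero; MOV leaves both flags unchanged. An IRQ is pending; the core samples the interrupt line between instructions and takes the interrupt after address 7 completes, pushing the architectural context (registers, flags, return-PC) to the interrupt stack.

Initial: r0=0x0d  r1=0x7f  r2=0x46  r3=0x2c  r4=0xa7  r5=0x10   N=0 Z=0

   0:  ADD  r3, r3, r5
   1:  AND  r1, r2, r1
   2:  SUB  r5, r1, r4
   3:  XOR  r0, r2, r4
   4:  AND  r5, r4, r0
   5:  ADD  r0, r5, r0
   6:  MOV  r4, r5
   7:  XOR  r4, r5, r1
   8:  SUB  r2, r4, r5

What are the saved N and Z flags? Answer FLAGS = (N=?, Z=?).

FLAGS = (N=1, Z=0)

after  0: r0=0x0d r1=0x7f r2=0x46 r3=0x3c r4=0xa7 r5=0x10  N=0 Z=0
after  1: r0=0x0d r1=0x46 r2=0x46 r3=0x3c r4=0xa7 r5=0x10  N=0 Z=0
after  2: r0=0x0d r1=0x46 r2=0x46 r3=0x3c r4=0xa7 r5=0x9f  N=1 Z=0
after  3: r0=0xe1 r1=0x46 r2=0x46 r3=0x3c r4=0xa7 r5=0x9f  N=1 Z=0
after  4: r0=0xe1 r1=0x46 r2=0x46 r3=0x3c r4=0xa7 r5=0xa1  N=1 Z=0
after  5: r0=0x82 r1=0x46 r2=0x46 r3=0x3c r4=0xa7 r5=0xa1  N=1 Z=0
after  6: r0=0x82 r1=0x46 r2=0x46 r3=0x3c r4=0xa1 r5=0xa1  N=1 Z=0
after  7: r0=0x82 r1=0x46 r2=0x46 r3=0x3c r4=0xe7 r5=0xa1  N=1 Z=0
-- IRQ taken; context saved, return-PC = 8 --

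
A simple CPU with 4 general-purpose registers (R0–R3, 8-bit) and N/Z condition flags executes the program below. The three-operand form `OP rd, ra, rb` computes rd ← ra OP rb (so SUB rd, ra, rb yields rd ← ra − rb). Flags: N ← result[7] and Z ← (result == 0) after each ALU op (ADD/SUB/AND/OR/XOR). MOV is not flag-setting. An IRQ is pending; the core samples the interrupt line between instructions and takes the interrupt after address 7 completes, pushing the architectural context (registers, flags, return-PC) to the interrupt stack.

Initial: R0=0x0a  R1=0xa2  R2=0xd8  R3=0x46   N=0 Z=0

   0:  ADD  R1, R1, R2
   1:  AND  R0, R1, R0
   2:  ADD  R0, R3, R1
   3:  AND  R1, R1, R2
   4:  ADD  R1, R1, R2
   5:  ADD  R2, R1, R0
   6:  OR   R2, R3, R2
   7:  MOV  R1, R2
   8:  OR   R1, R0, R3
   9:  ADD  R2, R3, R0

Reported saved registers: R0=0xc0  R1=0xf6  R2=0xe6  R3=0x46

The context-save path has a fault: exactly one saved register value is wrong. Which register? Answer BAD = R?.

BAD = R2

after  0: R0=0x0a R1=0x7a R2=0xd8 R3=0x46  N=0 Z=0
after  1: R0=0x0a R1=0x7a R2=0xd8 R3=0x46  N=0 Z=0
after  2: R0=0xc0 R1=0x7a R2=0xd8 R3=0x46  N=1 Z=0
after  3: R0=0xc0 R1=0x58 R2=0xd8 R3=0x46  N=0 Z=0
after  4: R0=0xc0 R1=0x30 R2=0xd8 R3=0x46  N=0 Z=0
after  5: R0=0xc0 R1=0x30 R2=0xf0 R3=0x46  N=1 Z=0
after  6: R0=0xc0 R1=0x30 R2=0xf6 R3=0x46  N=1 Z=0
after  7: R0=0xc0 R1=0xf6 R2=0xf6 R3=0x46  N=1 Z=0
-- IRQ taken; context saved, return-PC = 8 --
mismatch: R2: reported 0xe6 vs actual 0xf6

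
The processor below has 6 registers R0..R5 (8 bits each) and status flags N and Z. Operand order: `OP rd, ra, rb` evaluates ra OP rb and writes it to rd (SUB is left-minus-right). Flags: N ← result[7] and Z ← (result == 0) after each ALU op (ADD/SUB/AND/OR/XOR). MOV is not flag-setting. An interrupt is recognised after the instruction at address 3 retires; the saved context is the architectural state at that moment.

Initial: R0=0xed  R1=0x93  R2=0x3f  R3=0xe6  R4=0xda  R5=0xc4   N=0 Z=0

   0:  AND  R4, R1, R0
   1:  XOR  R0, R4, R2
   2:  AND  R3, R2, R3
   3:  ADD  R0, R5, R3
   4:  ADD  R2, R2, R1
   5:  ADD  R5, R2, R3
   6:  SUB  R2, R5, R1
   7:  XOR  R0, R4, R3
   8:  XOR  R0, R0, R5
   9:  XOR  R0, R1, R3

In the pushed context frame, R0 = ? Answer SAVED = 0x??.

SAVED = 0xea

after  0: R0=0xed R1=0x93 R2=0x3f R3=0xe6 R4=0x81 R5=0xc4  N=1 Z=0
after  1: R0=0xbe R1=0x93 R2=0x3f R3=0xe6 R4=0x81 R5=0xc4  N=1 Z=0
after  2: R0=0xbe R1=0x93 R2=0x3f R3=0x26 R4=0x81 R5=0xc4  N=0 Z=0
after  3: R0=0xea R1=0x93 R2=0x3f R3=0x26 R4=0x81 R5=0xc4  N=1 Z=0
-- IRQ taken; context saved, return-PC = 4 --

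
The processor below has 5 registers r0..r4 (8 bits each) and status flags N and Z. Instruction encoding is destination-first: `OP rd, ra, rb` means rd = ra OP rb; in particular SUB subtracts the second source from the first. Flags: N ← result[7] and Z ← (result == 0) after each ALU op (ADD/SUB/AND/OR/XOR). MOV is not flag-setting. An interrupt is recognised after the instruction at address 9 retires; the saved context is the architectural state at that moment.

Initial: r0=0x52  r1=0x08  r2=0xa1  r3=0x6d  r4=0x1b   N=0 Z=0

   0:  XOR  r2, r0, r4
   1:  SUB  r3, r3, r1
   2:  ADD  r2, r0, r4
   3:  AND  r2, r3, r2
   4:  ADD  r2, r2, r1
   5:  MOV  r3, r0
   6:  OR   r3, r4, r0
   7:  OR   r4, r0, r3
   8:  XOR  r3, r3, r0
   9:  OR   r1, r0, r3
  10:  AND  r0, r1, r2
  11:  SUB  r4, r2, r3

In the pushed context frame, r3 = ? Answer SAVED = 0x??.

SAVED = 0x09

after  0: r0=0x52 r1=0x08 r2=0x49 r3=0x6d r4=0x1b  N=0 Z=0
after  1: r0=0x52 r1=0x08 r2=0x49 r3=0x65 r4=0x1b  N=0 Z=0
after  2: r0=0x52 r1=0x08 r2=0x6d r3=0x65 r4=0x1b  N=0 Z=0
after  3: r0=0x52 r1=0x08 r2=0x65 r3=0x65 r4=0x1b  N=0 Z=0
after  4: r0=0x52 r1=0x08 r2=0x6d r3=0x65 r4=0x1b  N=0 Z=0
after  5: r0=0x52 r1=0x08 r2=0x6d r3=0x52 r4=0x1b  N=0 Z=0
after  6: r0=0x52 r1=0x08 r2=0x6d r3=0x5b r4=0x1b  N=0 Z=0
after  7: r0=0x52 r1=0x08 r2=0x6d r3=0x5b r4=0x5b  N=0 Z=0
after  8: r0=0x52 r1=0x08 r2=0x6d r3=0x09 r4=0x5b  N=0 Z=0
after  9: r0=0x52 r1=0x5b r2=0x6d r3=0x09 r4=0x5b  N=0 Z=0
-- IRQ taken; context saved, return-PC = 10 --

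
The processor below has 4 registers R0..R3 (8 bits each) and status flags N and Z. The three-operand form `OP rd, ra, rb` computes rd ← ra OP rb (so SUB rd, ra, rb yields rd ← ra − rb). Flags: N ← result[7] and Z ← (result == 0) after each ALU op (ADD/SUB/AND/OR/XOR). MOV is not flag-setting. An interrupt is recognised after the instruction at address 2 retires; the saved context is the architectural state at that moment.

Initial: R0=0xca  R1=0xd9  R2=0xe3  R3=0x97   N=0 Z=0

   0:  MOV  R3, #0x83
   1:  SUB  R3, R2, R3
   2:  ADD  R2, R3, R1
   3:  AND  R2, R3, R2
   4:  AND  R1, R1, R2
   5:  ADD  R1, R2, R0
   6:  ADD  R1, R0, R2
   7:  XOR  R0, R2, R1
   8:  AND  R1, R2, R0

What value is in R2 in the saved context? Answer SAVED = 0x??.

after  0: R0=0xca R1=0xd9 R2=0xe3 R3=0x83  N=0 Z=0
after  1: R0=0xca R1=0xd9 R2=0xe3 R3=0x60  N=0 Z=0
after  2: R0=0xca R1=0xd9 R2=0x39 R3=0x60  N=0 Z=0
-- IRQ taken; context saved, return-PC = 3 --

SAVED = 0x39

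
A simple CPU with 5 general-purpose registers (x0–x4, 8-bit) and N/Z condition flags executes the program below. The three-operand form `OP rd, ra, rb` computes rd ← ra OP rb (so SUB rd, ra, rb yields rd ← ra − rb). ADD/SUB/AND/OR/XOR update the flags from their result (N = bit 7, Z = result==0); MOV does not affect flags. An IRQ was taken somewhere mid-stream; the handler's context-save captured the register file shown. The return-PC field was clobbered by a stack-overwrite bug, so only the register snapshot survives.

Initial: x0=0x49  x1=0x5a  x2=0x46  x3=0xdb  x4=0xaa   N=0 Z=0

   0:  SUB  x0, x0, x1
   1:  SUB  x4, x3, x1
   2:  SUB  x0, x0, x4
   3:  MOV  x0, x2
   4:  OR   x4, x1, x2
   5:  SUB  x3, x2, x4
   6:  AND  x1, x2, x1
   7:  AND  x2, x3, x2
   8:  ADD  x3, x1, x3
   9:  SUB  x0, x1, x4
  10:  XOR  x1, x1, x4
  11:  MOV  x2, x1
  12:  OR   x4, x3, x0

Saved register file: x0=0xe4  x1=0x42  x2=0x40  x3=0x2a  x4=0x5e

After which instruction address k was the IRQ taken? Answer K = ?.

after  0: x0=0xef x1=0x5a x2=0x46 x3=0xdb x4=0xaa  N=1 Z=0
after  1: x0=0xef x1=0x5a x2=0x46 x3=0xdb x4=0x81  N=1 Z=0
after  2: x0=0x6e x1=0x5a x2=0x46 x3=0xdb x4=0x81  N=0 Z=0
after  3: x0=0x46 x1=0x5a x2=0x46 x3=0xdb x4=0x81  N=0 Z=0
after  4: x0=0x46 x1=0x5a x2=0x46 x3=0xdb x4=0x5e  N=0 Z=0
after  5: x0=0x46 x1=0x5a x2=0x46 x3=0xe8 x4=0x5e  N=1 Z=0
after  6: x0=0x46 x1=0x42 x2=0x46 x3=0xe8 x4=0x5e  N=0 Z=0
after  7: x0=0x46 x1=0x42 x2=0x40 x3=0xe8 x4=0x5e  N=0 Z=0
after  8: x0=0x46 x1=0x42 x2=0x40 x3=0x2a x4=0x5e  N=0 Z=0
after  9: x0=0xe4 x1=0x42 x2=0x40 x3=0x2a x4=0x5e  N=1 Z=0
-- IRQ taken; context saved, return-PC = 10 --

K = 9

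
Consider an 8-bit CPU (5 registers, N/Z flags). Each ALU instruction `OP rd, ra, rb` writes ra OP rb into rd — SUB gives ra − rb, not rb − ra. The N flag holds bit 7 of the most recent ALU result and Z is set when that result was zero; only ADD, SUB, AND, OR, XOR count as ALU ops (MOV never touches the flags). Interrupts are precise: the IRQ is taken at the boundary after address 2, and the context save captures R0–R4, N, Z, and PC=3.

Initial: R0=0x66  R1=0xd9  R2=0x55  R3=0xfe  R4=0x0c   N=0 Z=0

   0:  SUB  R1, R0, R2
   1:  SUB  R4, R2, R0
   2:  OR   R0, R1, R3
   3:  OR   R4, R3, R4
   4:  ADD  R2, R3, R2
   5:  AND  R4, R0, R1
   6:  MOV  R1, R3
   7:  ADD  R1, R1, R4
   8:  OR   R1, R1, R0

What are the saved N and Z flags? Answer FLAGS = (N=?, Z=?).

FLAGS = (N=1, Z=0)

after  0: R0=0x66 R1=0x11 R2=0x55 R3=0xfe R4=0x0c  N=0 Z=0
after  1: R0=0x66 R1=0x11 R2=0x55 R3=0xfe R4=0xef  N=1 Z=0
after  2: R0=0xff R1=0x11 R2=0x55 R3=0xfe R4=0xef  N=1 Z=0
-- IRQ taken; context saved, return-PC = 3 --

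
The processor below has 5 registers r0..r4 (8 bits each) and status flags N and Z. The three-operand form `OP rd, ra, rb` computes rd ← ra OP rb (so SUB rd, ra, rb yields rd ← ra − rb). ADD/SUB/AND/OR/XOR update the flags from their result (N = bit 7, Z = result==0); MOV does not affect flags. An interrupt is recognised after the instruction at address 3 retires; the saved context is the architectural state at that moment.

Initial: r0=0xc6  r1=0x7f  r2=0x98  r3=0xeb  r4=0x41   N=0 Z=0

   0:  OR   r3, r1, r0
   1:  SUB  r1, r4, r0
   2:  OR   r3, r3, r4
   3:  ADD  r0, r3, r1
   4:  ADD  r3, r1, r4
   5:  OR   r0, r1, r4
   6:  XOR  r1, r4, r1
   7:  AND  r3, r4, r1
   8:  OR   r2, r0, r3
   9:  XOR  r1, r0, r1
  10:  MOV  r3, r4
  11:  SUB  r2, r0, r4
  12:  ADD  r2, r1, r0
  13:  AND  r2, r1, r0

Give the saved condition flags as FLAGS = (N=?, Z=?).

after  0: r0=0xc6 r1=0x7f r2=0x98 r3=0xff r4=0x41  N=1 Z=0
after  1: r0=0xc6 r1=0x7b r2=0x98 r3=0xff r4=0x41  N=0 Z=0
after  2: r0=0xc6 r1=0x7b r2=0x98 r3=0xff r4=0x41  N=1 Z=0
after  3: r0=0x7a r1=0x7b r2=0x98 r3=0xff r4=0x41  N=0 Z=0
-- IRQ taken; context saved, return-PC = 4 --

FLAGS = (N=0, Z=0)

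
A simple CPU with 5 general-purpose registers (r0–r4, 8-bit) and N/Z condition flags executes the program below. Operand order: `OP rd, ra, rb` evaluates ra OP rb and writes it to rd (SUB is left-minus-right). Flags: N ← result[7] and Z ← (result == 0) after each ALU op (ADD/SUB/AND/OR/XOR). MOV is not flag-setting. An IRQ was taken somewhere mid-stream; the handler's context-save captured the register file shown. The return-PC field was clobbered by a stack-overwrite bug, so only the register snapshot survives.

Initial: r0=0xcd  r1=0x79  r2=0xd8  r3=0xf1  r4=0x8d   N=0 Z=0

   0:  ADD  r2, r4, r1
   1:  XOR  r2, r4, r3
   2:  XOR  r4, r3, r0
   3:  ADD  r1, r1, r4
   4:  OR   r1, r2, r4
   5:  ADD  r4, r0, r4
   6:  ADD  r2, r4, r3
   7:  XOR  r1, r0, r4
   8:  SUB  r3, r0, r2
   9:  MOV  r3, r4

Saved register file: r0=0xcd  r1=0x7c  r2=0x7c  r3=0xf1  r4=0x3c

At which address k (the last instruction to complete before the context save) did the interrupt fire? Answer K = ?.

after  0: r0=0xcd r1=0x79 r2=0x06 r3=0xf1 r4=0x8d  N=0 Z=0
after  1: r0=0xcd r1=0x79 r2=0x7c r3=0xf1 r4=0x8d  N=0 Z=0
after  2: r0=0xcd r1=0x79 r2=0x7c r3=0xf1 r4=0x3c  N=0 Z=0
after  3: r0=0xcd r1=0xb5 r2=0x7c r3=0xf1 r4=0x3c  N=1 Z=0
after  4: r0=0xcd r1=0x7c r2=0x7c r3=0xf1 r4=0x3c  N=0 Z=0
-- IRQ taken; context saved, return-PC = 5 --

K = 4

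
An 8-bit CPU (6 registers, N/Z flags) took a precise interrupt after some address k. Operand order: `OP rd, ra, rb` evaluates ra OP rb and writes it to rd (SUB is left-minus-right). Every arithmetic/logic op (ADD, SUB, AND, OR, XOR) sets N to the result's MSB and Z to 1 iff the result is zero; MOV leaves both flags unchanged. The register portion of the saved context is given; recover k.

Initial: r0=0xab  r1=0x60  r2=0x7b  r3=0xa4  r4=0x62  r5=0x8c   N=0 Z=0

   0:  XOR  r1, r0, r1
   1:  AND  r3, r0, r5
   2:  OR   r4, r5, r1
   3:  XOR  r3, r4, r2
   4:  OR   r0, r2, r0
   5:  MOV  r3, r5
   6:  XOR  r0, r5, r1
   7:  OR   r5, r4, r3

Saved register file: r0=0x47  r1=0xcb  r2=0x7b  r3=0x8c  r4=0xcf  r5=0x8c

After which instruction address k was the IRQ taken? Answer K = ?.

K = 6

after  0: r0=0xab r1=0xcb r2=0x7b r3=0xa4 r4=0x62 r5=0x8c  N=1 Z=0
after  1: r0=0xab r1=0xcb r2=0x7b r3=0x88 r4=0x62 r5=0x8c  N=1 Z=0
after  2: r0=0xab r1=0xcb r2=0x7b r3=0x88 r4=0xcf r5=0x8c  N=1 Z=0
after  3: r0=0xab r1=0xcb r2=0x7b r3=0xb4 r4=0xcf r5=0x8c  N=1 Z=0
after  4: r0=0xfb r1=0xcb r2=0x7b r3=0xb4 r4=0xcf r5=0x8c  N=1 Z=0
after  5: r0=0xfb r1=0xcb r2=0x7b r3=0x8c r4=0xcf r5=0x8c  N=1 Z=0
after  6: r0=0x47 r1=0xcb r2=0x7b r3=0x8c r4=0xcf r5=0x8c  N=0 Z=0
-- IRQ taken; context saved, return-PC = 7 --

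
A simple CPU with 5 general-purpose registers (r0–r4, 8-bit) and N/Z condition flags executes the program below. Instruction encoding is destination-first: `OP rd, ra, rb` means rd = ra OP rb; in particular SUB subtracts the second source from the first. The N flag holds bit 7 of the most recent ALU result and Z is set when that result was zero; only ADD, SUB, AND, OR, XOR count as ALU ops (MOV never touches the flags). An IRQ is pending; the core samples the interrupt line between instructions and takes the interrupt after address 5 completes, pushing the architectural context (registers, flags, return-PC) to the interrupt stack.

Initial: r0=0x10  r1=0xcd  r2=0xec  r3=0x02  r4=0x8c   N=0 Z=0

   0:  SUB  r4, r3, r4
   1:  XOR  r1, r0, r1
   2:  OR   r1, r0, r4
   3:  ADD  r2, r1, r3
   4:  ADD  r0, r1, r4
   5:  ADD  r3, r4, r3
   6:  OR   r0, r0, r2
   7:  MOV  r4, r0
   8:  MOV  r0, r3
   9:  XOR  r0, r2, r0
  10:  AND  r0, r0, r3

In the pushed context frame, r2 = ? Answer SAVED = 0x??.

after  0: r0=0x10 r1=0xcd r2=0xec r3=0x02 r4=0x76  N=0 Z=0
after  1: r0=0x10 r1=0xdd r2=0xec r3=0x02 r4=0x76  N=1 Z=0
after  2: r0=0x10 r1=0x76 r2=0xec r3=0x02 r4=0x76  N=0 Z=0
after  3: r0=0x10 r1=0x76 r2=0x78 r3=0x02 r4=0x76  N=0 Z=0
after  4: r0=0xec r1=0x76 r2=0x78 r3=0x02 r4=0x76  N=1 Z=0
after  5: r0=0xec r1=0x76 r2=0x78 r3=0x78 r4=0x76  N=0 Z=0
-- IRQ taken; context saved, return-PC = 6 --

SAVED = 0x78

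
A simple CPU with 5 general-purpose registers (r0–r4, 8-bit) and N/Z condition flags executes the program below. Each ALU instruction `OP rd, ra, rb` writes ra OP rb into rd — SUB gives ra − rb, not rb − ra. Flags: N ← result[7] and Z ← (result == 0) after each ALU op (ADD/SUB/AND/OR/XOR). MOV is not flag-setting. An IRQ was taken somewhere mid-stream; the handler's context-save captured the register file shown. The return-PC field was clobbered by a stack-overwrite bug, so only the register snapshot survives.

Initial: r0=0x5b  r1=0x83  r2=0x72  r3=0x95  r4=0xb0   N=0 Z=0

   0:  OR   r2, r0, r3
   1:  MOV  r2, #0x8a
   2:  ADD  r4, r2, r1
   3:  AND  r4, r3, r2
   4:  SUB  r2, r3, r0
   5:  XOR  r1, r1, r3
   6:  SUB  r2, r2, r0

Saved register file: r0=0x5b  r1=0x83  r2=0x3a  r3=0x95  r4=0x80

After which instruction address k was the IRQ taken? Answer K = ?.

after  0: r0=0x5b r1=0x83 r2=0xdf r3=0x95 r4=0xb0  N=1 Z=0
after  1: r0=0x5b r1=0x83 r2=0x8a r3=0x95 r4=0xb0  N=1 Z=0
after  2: r0=0x5b r1=0x83 r2=0x8a r3=0x95 r4=0x0d  N=0 Z=0
after  3: r0=0x5b r1=0x83 r2=0x8a r3=0x95 r4=0x80  N=1 Z=0
after  4: r0=0x5b r1=0x83 r2=0x3a r3=0x95 r4=0x80  N=0 Z=0
-- IRQ taken; context saved, return-PC = 5 --

K = 4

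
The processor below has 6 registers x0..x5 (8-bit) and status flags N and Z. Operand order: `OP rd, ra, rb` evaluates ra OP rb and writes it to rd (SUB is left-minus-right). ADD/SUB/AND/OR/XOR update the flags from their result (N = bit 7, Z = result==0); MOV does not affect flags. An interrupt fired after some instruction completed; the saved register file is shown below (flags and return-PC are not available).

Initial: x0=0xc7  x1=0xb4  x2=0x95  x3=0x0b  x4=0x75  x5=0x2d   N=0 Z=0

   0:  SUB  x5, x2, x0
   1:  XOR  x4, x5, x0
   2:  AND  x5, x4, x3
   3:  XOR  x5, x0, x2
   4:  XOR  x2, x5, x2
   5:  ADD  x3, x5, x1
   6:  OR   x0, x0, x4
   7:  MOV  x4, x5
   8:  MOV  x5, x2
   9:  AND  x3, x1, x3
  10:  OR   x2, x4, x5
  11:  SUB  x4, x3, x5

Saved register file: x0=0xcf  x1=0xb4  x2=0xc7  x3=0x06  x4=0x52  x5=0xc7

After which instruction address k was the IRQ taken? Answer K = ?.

after  0: x0=0xc7 x1=0xb4 x2=0x95 x3=0x0b x4=0x75 x5=0xce  N=1 Z=0
after  1: x0=0xc7 x1=0xb4 x2=0x95 x3=0x0b x4=0x09 x5=0xce  N=0 Z=0
after  2: x0=0xc7 x1=0xb4 x2=0x95 x3=0x0b x4=0x09 x5=0x09  N=0 Z=0
after  3: x0=0xc7 x1=0xb4 x2=0x95 x3=0x0b x4=0x09 x5=0x52  N=0 Z=0
after  4: x0=0xc7 x1=0xb4 x2=0xc7 x3=0x0b x4=0x09 x5=0x52  N=1 Z=0
after  5: x0=0xc7 x1=0xb4 x2=0xc7 x3=0x06 x4=0x09 x5=0x52  N=0 Z=0
after  6: x0=0xcf x1=0xb4 x2=0xc7 x3=0x06 x4=0x09 x5=0x52  N=1 Z=0
after  7: x0=0xcf x1=0xb4 x2=0xc7 x3=0x06 x4=0x52 x5=0x52  N=1 Z=0
after  8: x0=0xcf x1=0xb4 x2=0xc7 x3=0x06 x4=0x52 x5=0xc7  N=1 Z=0
-- IRQ taken; context saved, return-PC = 9 --

K = 8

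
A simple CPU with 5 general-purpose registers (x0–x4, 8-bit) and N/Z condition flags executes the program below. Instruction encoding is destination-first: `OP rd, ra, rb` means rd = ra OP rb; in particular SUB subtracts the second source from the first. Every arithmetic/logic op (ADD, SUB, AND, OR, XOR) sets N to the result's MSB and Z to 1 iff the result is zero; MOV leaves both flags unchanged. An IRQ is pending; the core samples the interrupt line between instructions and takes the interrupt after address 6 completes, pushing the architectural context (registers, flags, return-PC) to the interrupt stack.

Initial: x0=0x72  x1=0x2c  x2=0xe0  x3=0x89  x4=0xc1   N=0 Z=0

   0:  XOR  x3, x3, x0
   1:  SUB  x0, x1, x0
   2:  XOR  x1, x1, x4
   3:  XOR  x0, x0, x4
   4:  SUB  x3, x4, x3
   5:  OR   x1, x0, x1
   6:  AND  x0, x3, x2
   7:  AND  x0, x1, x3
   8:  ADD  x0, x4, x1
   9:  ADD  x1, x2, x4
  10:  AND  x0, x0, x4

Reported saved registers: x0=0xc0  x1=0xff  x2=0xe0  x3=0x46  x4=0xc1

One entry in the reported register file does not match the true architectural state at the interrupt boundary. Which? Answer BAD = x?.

BAD = x3

after  0: x0=0x72 x1=0x2c x2=0xe0 x3=0xfb x4=0xc1  N=1 Z=0
after  1: x0=0xba x1=0x2c x2=0xe0 x3=0xfb x4=0xc1  N=1 Z=0
after  2: x0=0xba x1=0xed x2=0xe0 x3=0xfb x4=0xc1  N=1 Z=0
after  3: x0=0x7b x1=0xed x2=0xe0 x3=0xfb x4=0xc1  N=0 Z=0
after  4: x0=0x7b x1=0xed x2=0xe0 x3=0xc6 x4=0xc1  N=1 Z=0
after  5: x0=0x7b x1=0xff x2=0xe0 x3=0xc6 x4=0xc1  N=1 Z=0
after  6: x0=0xc0 x1=0xff x2=0xe0 x3=0xc6 x4=0xc1  N=1 Z=0
-- IRQ taken; context saved, return-PC = 7 --
mismatch: x3: reported 0x46 vs actual 0xc6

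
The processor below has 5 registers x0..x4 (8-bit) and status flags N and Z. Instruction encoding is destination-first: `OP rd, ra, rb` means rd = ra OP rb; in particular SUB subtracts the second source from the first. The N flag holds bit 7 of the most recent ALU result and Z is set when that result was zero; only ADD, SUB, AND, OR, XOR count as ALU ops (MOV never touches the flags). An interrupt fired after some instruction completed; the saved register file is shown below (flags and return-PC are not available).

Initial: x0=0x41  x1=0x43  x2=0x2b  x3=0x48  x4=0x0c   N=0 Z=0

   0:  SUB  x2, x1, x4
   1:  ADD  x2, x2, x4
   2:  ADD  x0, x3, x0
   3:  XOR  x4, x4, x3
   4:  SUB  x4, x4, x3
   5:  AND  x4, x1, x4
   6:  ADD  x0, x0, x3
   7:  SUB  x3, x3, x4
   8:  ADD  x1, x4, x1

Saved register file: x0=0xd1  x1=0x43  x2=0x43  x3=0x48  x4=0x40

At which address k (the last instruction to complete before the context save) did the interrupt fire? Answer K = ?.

K = 6

after  0: x0=0x41 x1=0x43 x2=0x37 x3=0x48 x4=0x0c  N=0 Z=0
after  1: x0=0x41 x1=0x43 x2=0x43 x3=0x48 x4=0x0c  N=0 Z=0
after  2: x0=0x89 x1=0x43 x2=0x43 x3=0x48 x4=0x0c  N=1 Z=0
after  3: x0=0x89 x1=0x43 x2=0x43 x3=0x48 x4=0x44  N=0 Z=0
after  4: x0=0x89 x1=0x43 x2=0x43 x3=0x48 x4=0xfc  N=1 Z=0
after  5: x0=0x89 x1=0x43 x2=0x43 x3=0x48 x4=0x40  N=0 Z=0
after  6: x0=0xd1 x1=0x43 x2=0x43 x3=0x48 x4=0x40  N=1 Z=0
-- IRQ taken; context saved, return-PC = 7 --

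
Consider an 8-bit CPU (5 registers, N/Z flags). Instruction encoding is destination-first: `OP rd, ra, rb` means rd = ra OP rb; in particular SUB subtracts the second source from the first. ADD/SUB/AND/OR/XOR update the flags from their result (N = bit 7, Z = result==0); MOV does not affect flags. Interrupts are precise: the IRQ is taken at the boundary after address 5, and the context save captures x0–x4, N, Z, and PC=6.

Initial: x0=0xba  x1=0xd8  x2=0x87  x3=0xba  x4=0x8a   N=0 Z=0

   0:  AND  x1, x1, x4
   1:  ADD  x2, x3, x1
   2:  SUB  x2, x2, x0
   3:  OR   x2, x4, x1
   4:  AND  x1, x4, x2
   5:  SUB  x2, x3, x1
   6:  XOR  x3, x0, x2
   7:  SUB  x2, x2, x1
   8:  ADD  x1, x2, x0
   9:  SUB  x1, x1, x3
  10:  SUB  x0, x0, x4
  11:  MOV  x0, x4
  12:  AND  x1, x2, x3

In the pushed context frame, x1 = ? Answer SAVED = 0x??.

after  0: x0=0xba x1=0x88 x2=0x87 x3=0xba x4=0x8a  N=1 Z=0
after  1: x0=0xba x1=0x88 x2=0x42 x3=0xba x4=0x8a  N=0 Z=0
after  2: x0=0xba x1=0x88 x2=0x88 x3=0xba x4=0x8a  N=1 Z=0
after  3: x0=0xba x1=0x88 x2=0x8a x3=0xba x4=0x8a  N=1 Z=0
after  4: x0=0xba x1=0x8a x2=0x8a x3=0xba x4=0x8a  N=1 Z=0
after  5: x0=0xba x1=0x8a x2=0x30 x3=0xba x4=0x8a  N=0 Z=0
-- IRQ taken; context saved, return-PC = 6 --

SAVED = 0x8a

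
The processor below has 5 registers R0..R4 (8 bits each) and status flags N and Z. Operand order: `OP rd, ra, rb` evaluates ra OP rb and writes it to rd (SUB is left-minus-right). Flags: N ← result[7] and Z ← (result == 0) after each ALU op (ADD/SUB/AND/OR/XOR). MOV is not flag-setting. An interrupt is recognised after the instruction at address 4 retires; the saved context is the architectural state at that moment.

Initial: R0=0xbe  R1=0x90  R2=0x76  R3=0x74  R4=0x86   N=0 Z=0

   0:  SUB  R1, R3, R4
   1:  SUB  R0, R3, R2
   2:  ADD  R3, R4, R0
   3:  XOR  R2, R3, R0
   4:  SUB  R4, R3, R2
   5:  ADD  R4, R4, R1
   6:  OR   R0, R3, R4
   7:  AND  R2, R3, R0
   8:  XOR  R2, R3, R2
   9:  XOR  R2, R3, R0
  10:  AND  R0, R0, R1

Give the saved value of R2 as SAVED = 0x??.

SAVED = 0x7a

after  0: R0=0xbe R1=0xee R2=0x76 R3=0x74 R4=0x86  N=1 Z=0
after  1: R0=0xfe R1=0xee R2=0x76 R3=0x74 R4=0x86  N=1 Z=0
after  2: R0=0xfe R1=0xee R2=0x76 R3=0x84 R4=0x86  N=1 Z=0
after  3: R0=0xfe R1=0xee R2=0x7a R3=0x84 R4=0x86  N=0 Z=0
after  4: R0=0xfe R1=0xee R2=0x7a R3=0x84 R4=0x0a  N=0 Z=0
-- IRQ taken; context saved, return-PC = 5 --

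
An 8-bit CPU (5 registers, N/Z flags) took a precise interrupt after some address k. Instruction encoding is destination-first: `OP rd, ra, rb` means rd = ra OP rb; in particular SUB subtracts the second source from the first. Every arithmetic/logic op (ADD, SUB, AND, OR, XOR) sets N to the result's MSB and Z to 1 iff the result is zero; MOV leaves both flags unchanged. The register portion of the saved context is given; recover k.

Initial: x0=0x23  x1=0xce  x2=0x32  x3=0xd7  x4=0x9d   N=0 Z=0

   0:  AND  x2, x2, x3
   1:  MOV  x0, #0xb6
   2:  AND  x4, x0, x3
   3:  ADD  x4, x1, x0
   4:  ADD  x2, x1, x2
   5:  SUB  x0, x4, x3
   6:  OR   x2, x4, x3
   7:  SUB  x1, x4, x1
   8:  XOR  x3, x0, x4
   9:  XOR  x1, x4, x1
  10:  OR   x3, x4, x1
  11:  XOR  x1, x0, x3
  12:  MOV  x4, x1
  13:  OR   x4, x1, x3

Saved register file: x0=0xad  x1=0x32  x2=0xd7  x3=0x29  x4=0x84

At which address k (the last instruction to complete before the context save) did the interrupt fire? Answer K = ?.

after  0: x0=0x23 x1=0xce x2=0x12 x3=0xd7 x4=0x9d  N=0 Z=0
after  1: x0=0xb6 x1=0xce x2=0x12 x3=0xd7 x4=0x9d  N=0 Z=0
after  2: x0=0xb6 x1=0xce x2=0x12 x3=0xd7 x4=0x96  N=1 Z=0
after  3: x0=0xb6 x1=0xce x2=0x12 x3=0xd7 x4=0x84  N=1 Z=0
after  4: x0=0xb6 x1=0xce x2=0xe0 x3=0xd7 x4=0x84  N=1 Z=0
after  5: x0=0xad x1=0xce x2=0xe0 x3=0xd7 x4=0x84  N=1 Z=0
after  6: x0=0xad x1=0xce x2=0xd7 x3=0xd7 x4=0x84  N=1 Z=0
after  7: x0=0xad x1=0xb6 x2=0xd7 x3=0xd7 x4=0x84  N=1 Z=0
after  8: x0=0xad x1=0xb6 x2=0xd7 x3=0x29 x4=0x84  N=0 Z=0
after  9: x0=0xad x1=0x32 x2=0xd7 x3=0x29 x4=0x84  N=0 Z=0
-- IRQ taken; context saved, return-PC = 10 --

K = 9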